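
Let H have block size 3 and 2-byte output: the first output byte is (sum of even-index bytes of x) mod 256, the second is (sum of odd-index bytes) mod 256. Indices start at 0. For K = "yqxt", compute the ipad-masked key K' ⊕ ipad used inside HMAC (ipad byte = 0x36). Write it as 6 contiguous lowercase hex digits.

c7d336

Key "yqxt" = 79 71 78 74 is 4 bytes > B = 3, so hash it first: H(key) = f1 e5, then zero-pad to 3 bytes: K' = f1 e5 00.
XOR each byte with 0x36: f1⊕36=c7, e5⊕36=d3, 00⊕36=36.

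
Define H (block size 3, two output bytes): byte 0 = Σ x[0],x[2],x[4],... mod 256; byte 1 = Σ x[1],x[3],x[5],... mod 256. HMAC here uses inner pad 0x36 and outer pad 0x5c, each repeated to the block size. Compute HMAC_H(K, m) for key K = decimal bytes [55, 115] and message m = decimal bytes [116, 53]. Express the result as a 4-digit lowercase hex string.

809b

Key decimal bytes [55, 115] = 37 73 is 2 bytes ≤ B = 3; zero-pad to 3 bytes: K' = 37 73 00.
K' ⊕ ipad = 01 45 36.  K' ⊕ opad = 6b 2f 5c.
Inner input = (K'⊕ipad) ∥ m = 01 45 36 ∥ 74 35.
Inner hash: even-index sum = 108 mod 256 = 108; odd-index sum = 185 mod 256 = 185 → 6c b9.
Outer input = (K'⊕opad) ∥ inner = 6b 2f 5c ∥ 6c b9.
Outer hash (tag): even-index sum = 384 mod 256 = 128; odd-index sum = 155 mod 256 = 155 → 80 9b.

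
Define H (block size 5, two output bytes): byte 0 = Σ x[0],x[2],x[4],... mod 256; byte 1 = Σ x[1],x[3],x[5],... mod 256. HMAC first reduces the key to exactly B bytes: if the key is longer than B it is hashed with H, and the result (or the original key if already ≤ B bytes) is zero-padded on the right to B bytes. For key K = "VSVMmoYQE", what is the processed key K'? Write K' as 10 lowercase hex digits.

b760000000

|K| = 9 > B = 5, so first hash the key.
H(K): even-index sum = 439 mod 256 = 183; odd-index sum = 352 mod 256 = 96 → b7 60.
Zero-pad H(K) = b7 60 to 5 bytes: K' = b7 60 00 00 00.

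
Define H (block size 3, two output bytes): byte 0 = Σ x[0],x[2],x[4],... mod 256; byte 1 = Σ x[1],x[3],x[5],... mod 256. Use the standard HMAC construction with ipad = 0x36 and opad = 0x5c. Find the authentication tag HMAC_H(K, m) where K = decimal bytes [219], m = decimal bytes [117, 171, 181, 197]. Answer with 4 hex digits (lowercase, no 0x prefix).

43ef

Key decimal bytes [219] = db is 1 byte ≤ B = 3; zero-pad to 3 bytes: K' = db 00 00.
K' ⊕ ipad = ed 36 36.  K' ⊕ opad = 87 5c 5c.
Inner input = (K'⊕ipad) ∥ m = ed 36 36 ∥ 75 ab b5 c5.
Inner hash: even-index sum = 659 mod 256 = 147; odd-index sum = 352 mod 256 = 96 → 93 60.
Outer input = (K'⊕opad) ∥ inner = 87 5c 5c ∥ 93 60.
Outer hash (tag): even-index sum = 323 mod 256 = 67; odd-index sum = 239 mod 256 = 239 → 43 ef.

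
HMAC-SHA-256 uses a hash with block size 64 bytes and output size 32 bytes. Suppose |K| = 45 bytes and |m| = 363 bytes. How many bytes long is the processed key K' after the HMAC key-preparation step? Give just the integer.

64

Key is 45 ≤ 64 bytes, zero-padded: |K'| = 64.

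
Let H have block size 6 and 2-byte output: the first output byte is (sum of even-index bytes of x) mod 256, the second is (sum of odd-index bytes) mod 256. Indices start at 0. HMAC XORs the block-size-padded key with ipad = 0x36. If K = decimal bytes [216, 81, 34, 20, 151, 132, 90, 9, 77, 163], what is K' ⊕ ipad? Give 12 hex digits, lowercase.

Key decimal bytes [216, 81, 34, 20, 151, 132, 90, 9, 77, 163] = d8 51 22 14 97 84 5a 09 4d a3 is 10 bytes > B = 6, so hash it first: H(key) = 38 95, then zero-pad to 6 bytes: K' = 38 95 00 00 00 00.
XOR each byte with 0x36: 38⊕36=0e, 95⊕36=a3, 00⊕36=36, 00⊕36=36, 00⊕36=36, 00⊕36=36.

0ea336363636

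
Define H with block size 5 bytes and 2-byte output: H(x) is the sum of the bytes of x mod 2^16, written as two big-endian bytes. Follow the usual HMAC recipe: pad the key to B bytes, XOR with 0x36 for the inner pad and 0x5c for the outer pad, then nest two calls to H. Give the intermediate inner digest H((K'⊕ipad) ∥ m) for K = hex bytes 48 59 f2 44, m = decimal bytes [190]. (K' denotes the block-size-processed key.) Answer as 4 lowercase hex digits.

0317

Key hex bytes 48 59 f2 44 is 4 bytes ≤ B = 5; zero-pad to 5 bytes: K' = 48 59 f2 44 00.
K' ⊕ ipad = 7e 6f c4 72 36.
Inner input = 7e 6f c4 72 36 ∥ be.
Inner hash: sum = 126+111+196+114+54+190 = 791 → 03 17.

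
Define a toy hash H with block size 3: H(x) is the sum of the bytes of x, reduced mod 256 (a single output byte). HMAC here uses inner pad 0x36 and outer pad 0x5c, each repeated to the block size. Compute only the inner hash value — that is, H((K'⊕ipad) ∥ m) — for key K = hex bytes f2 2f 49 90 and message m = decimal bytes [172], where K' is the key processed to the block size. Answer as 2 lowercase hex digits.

e4

Key hex bytes f2 2f 49 90 is 4 bytes > B = 3, so hash it first: H(key) = fa, then zero-pad to 3 bytes: K' = fa 00 00.
K' ⊕ ipad = cc 36 36.
Inner input = cc 36 36 ∥ ac.
Inner hash: sum = 204+54+54+172 = 484; mod 256 = 228 → e4.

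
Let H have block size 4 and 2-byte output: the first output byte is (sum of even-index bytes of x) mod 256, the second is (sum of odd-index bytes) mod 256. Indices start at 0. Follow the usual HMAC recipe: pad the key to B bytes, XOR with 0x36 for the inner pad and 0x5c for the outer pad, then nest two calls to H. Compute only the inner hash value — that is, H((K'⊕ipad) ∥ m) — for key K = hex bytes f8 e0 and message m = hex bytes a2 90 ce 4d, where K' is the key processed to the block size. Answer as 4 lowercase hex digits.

74e9

Key hex bytes f8 e0 is 2 bytes ≤ B = 4; zero-pad to 4 bytes: K' = f8 e0 00 00.
K' ⊕ ipad = ce d6 36 36.
Inner input = ce d6 36 36 ∥ a2 90 ce 4d.
Inner hash: even-index sum = 628 mod 256 = 116; odd-index sum = 489 mod 256 = 233 → 74 e9.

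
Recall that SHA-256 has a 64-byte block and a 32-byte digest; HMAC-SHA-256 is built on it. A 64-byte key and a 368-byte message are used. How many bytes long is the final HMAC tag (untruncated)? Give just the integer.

32

The tag is one SHA-256 digest: 32 bytes.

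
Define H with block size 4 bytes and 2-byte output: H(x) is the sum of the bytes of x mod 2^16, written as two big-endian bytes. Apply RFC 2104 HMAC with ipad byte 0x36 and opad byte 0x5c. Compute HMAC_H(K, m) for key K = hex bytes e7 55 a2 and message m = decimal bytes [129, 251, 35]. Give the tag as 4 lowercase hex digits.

Key hex bytes e7 55 a2 is 3 bytes ≤ B = 4; zero-pad to 4 bytes: K' = e7 55 a2 00.
K' ⊕ ipad = d1 63 94 36.  K' ⊕ opad = bb 09 fe 5c.
Inner input = (K'⊕ipad) ∥ m = d1 63 94 36 ∥ 81 fb 23.
Inner hash: sum = 209+99+148+54+129+251+35 = 925 → 03 9d.
Outer input = (K'⊕opad) ∥ inner = bb 09 fe 5c ∥ 03 9d.
Outer hash (tag): sum = 187+9+254+92+3+157 = 702 → 02 be.

02be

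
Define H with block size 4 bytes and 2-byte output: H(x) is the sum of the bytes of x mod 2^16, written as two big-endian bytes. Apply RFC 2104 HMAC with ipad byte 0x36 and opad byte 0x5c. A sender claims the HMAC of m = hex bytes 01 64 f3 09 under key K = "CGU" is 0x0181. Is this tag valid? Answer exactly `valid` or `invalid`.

valid

Key "CGU" = 43 47 55 is 3 bytes ≤ B = 4; zero-pad to 4 bytes: K' = 43 47 55 00.
K' ⊕ ipad = 75 71 63 36; K' ⊕ opad = 1f 1b 09 5c.
Inner hash: sum = 117+113+99+54+1+100+243+9 = 736 → 02 e0.
Outer hash (recomputed tag): sum = 31+27+9+92+2+224 = 385 → 01 81.
Recomputed tag = 0181; claimed = 0181 → match.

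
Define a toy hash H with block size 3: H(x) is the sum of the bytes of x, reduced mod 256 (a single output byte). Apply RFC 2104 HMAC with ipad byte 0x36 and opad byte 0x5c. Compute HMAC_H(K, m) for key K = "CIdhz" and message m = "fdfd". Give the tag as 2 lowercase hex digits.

2a

Key "CIdhz" = 43 49 64 68 7a is 5 bytes > B = 3, so hash it first: H(key) = d2, then zero-pad to 3 bytes: K' = d2 00 00.
K' ⊕ ipad = e4 36 36.  K' ⊕ opad = 8e 5c 5c.
Inner input = (K'⊕ipad) ∥ m = e4 36 36 ∥ 66 64 66 64.
Inner hash: sum = 228+54+54+102+100+102+100 = 740; mod 256 = 228 → e4.
Outer input = (K'⊕opad) ∥ inner = 8e 5c 5c ∥ e4.
Outer hash (tag): sum = 142+92+92+228 = 554; mod 256 = 42 → 2a.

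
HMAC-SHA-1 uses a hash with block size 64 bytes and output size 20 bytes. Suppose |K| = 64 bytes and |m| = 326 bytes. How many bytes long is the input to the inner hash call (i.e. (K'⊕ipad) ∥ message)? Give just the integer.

390

Key is 64 ≤ 64 bytes, zero-padded: |K'| = 64.
Inner input = (K'⊕ipad) ∥ m → 64 + 326 = 390 bytes.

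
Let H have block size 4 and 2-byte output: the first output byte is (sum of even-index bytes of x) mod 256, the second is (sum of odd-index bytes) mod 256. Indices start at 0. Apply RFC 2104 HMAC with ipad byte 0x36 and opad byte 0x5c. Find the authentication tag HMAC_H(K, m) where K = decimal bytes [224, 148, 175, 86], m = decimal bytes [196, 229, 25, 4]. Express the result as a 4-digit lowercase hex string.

fbbd

Key decimal bytes [224, 148, 175, 86] = e0 94 af 56 is exactly B = 4 bytes: K' = e0 94 af 56.
K' ⊕ ipad = d6 a2 99 60.  K' ⊕ opad = bc c8 f3 0a.
Inner input = (K'⊕ipad) ∥ m = d6 a2 99 60 ∥ c4 e5 19 04.
Inner hash: even-index sum = 588 mod 256 = 76; odd-index sum = 491 mod 256 = 235 → 4c eb.
Outer input = (K'⊕opad) ∥ inner = bc c8 f3 0a ∥ 4c eb.
Outer hash (tag): even-index sum = 507 mod 256 = 251; odd-index sum = 445 mod 256 = 189 → fb bd.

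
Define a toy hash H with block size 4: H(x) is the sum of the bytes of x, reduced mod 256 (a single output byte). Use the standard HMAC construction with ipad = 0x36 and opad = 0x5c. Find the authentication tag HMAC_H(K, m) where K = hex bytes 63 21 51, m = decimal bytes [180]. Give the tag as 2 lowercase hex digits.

Key hex bytes 63 21 51 is 3 bytes ≤ B = 4; zero-pad to 4 bytes: K' = 63 21 51 00.
K' ⊕ ipad = 55 17 67 36.  K' ⊕ opad = 3f 7d 0d 5c.
Inner input = (K'⊕ipad) ∥ m = 55 17 67 36 ∥ b4.
Inner hash: sum = 85+23+103+54+180 = 445; mod 256 = 189 → bd.
Outer input = (K'⊕opad) ∥ inner = 3f 7d 0d 5c ∥ bd.
Outer hash (tag): sum = 63+125+13+92+189 = 482; mod 256 = 226 → e2.

e2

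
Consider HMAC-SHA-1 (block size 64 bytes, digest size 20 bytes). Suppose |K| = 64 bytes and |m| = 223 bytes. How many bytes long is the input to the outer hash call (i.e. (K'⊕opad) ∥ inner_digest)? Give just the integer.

84

Key is 64 ≤ 64 bytes, zero-padded: |K'| = 64.
Outer input = (K'⊕opad) ∥ H(inner) → 64 + 20 = 84 bytes.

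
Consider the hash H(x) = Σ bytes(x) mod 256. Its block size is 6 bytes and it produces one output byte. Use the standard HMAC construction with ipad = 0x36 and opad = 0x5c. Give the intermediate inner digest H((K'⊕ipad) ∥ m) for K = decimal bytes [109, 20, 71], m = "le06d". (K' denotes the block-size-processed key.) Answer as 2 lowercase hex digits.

Key decimal bytes [109, 20, 71] = 6d 14 47 is 3 bytes ≤ B = 6; zero-pad to 6 bytes: K' = 6d 14 47 00 00 00.
K' ⊕ ipad = 5b 22 71 36 36 36.
Inner input = 5b 22 71 36 36 36 ∥ 6c 65 30 36 64.
Inner hash: sum = 91+34+113+54+54+54+108+101+48+54+100 = 811; mod 256 = 43 → 2b.

2b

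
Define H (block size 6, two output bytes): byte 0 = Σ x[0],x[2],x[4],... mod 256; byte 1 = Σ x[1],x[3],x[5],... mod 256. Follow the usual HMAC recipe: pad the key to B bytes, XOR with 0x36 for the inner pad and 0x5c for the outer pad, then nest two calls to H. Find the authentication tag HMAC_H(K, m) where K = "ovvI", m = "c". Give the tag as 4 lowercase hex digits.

Key "ovvI" = 6f 76 76 49 is 4 bytes ≤ B = 6; zero-pad to 6 bytes: K' = 6f 76 76 49 00 00.
K' ⊕ ipad = 59 40 40 7f 36 36.  K' ⊕ opad = 33 2a 2a 15 5c 5c.
Inner input = (K'⊕ipad) ∥ m = 59 40 40 7f 36 36 ∥ 63.
Inner hash: even-index sum = 306 mod 256 = 50; odd-index sum = 245 mod 256 = 245 → 32 f5.
Outer input = (K'⊕opad) ∥ inner = 33 2a 2a 15 5c 5c ∥ 32 f5.
Outer hash (tag): even-index sum = 235 mod 256 = 235; odd-index sum = 400 mod 256 = 144 → eb 90.

eb90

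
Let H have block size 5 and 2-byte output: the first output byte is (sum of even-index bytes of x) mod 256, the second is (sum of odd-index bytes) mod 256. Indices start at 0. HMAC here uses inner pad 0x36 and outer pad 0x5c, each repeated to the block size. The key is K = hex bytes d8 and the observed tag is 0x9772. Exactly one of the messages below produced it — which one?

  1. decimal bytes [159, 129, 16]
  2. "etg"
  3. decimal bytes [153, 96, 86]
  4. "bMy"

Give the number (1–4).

3

Key hex bytes d8 is 1 byte ≤ B = 5; zero-pad to 5 bytes: K' = d8 00 00 00 00.
K' ⊕ ipad = ee 36 36 36 36; K' ⊕ opad = 84 5c 5c 5c 5c.
m1: inner = H(ee 36 36 36 36 9f 81 10) = db 1b; tag = H(84 5c 5c 5c 5c db 1b) = 5793
m2: inner = H(ee 36 36 36 36 65 74 67) = ce 38; tag = H(84 5c 5c 5c 5c ce 38) = 7486
m3: inner = H(ee 36 36 36 36 99 60 56) = ba 5b; tag = H(84 5c 5c 5c 5c ba 5b) = 9772 ← matches
m4: inner = H(ee 36 36 36 36 62 4d 79) = a7 47; tag = H(84 5c 5c 5c 5c a7 47) = 835f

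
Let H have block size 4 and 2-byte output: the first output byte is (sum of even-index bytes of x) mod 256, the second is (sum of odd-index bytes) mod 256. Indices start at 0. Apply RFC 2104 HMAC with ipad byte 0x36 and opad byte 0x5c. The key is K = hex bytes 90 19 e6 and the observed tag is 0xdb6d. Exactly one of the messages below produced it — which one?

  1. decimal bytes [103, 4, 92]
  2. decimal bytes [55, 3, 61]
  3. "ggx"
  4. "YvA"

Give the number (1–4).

Key hex bytes 90 19 e6 is 3 bytes ≤ B = 4; zero-pad to 4 bytes: K' = 90 19 e6 00.
K' ⊕ ipad = a6 2f d0 36; K' ⊕ opad = cc 45 ba 5c.
m1: inner = H(a6 2f d0 36 67 04 5c) = 39 69; tag = H(cc 45 ba 5c 39 69) = bf0a
m2: inner = H(a6 2f d0 36 37 03 3d) = ea 68; tag = H(cc 45 ba 5c ea 68) = 7009
m3: inner = H(a6 2f d0 36 67 67 78) = 55 cc; tag = H(cc 45 ba 5c 55 cc) = db6d ← matches
m4: inner = H(a6 2f d0 36 59 76 41) = 10 db; tag = H(cc 45 ba 5c 10 db) = 967c

3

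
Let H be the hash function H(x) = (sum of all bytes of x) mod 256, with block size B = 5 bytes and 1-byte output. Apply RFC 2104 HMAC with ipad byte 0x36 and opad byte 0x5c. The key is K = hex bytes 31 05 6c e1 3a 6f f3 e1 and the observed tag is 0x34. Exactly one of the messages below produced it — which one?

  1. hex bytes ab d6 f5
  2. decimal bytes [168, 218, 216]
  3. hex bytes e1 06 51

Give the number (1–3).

Key hex bytes 31 05 6c e1 3a 6f f3 e1 is 8 bytes > B = 5, so hash it first: H(key) = 00, then zero-pad to 5 bytes: K' = 00 00 00 00 00.
K' ⊕ ipad = 36 36 36 36 36; K' ⊕ opad = 5c 5c 5c 5c 5c.
m1: inner = H(36 36 36 36 36 ab d6 f5) = 84; tag = H(5c 5c 5c 5c 5c 84) = 50
m2: inner = H(36 36 36 36 36 a8 da d8) = 68; tag = H(5c 5c 5c 5c 5c 68) = 34 ← matches
m3: inner = H(36 36 36 36 36 e1 06 51) = 46; tag = H(5c 5c 5c 5c 5c 46) = 12

2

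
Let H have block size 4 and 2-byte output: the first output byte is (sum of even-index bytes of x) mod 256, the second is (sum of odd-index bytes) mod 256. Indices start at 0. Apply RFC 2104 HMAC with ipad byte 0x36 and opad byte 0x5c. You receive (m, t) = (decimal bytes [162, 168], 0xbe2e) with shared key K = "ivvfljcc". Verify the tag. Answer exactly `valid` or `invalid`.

Key "ivvfljcc" = 69 76 76 66 6c 6a 63 63 is 8 bytes > B = 4, so hash it first: H(key) = ae a9, then zero-pad to 4 bytes: K' = ae a9 00 00.
K' ⊕ ipad = 98 9f 36 36; K' ⊕ opad = f2 f5 5c 5c.
Inner hash: even-index sum = 368 mod 256 = 112; odd-index sum = 381 mod 256 = 125 → 70 7d.
Outer hash (recomputed tag): even-index sum = 446 mod 256 = 190; odd-index sum = 462 mod 256 = 206 → be ce.
Recomputed tag = bece; claimed = be2e → mismatch.

invalid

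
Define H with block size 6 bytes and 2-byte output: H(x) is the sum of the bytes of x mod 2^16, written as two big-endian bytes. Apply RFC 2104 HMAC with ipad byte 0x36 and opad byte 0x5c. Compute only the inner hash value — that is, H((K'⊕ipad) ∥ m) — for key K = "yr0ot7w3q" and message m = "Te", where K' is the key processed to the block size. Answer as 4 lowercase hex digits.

022c

Key "yr0ot7w3q" = 79 72 30 6f 74 37 77 33 71 is 9 bytes > B = 6, so hash it first: H(key) = 03 50, then zero-pad to 6 bytes: K' = 03 50 00 00 00 00.
K' ⊕ ipad = 35 66 36 36 36 36.
Inner input = 35 66 36 36 36 36 ∥ 54 65.
Inner hash: sum = 53+102+54+54+54+54+84+101 = 556 → 02 2c.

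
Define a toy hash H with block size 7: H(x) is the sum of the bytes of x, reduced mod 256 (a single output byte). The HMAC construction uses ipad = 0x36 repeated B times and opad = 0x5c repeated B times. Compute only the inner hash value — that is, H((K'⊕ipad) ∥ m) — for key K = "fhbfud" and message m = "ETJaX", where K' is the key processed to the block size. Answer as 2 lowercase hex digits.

b9

Key "fhbfud" = 66 68 62 66 75 64 is 6 bytes ≤ B = 7; zero-pad to 7 bytes: K' = 66 68 62 66 75 64 00.
K' ⊕ ipad = 50 5e 54 50 43 52 36.
Inner input = 50 5e 54 50 43 52 36 ∥ 45 54 4a 61 58.
Inner hash: sum = 80+94+84+80+67+82+54+69+84+74+97+88 = 953; mod 256 = 185 → b9.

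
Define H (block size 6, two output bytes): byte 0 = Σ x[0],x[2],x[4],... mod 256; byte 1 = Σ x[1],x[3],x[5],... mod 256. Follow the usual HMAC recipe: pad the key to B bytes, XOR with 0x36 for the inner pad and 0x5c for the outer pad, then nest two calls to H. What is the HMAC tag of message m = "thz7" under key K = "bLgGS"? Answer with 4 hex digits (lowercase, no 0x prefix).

8047

Key "bLgGS" = 62 4c 67 47 53 is 5 bytes ≤ B = 6; zero-pad to 6 bytes: K' = 62 4c 67 47 53 00.
K' ⊕ ipad = 54 7a 51 71 65 36.  K' ⊕ opad = 3e 10 3b 1b 0f 5c.
Inner input = (K'⊕ipad) ∥ m = 54 7a 51 71 65 36 ∥ 74 68 7a 37.
Inner hash: even-index sum = 504 mod 256 = 248; odd-index sum = 448 mod 256 = 192 → f8 c0.
Outer input = (K'⊕opad) ∥ inner = 3e 10 3b 1b 0f 5c ∥ f8 c0.
Outer hash (tag): even-index sum = 384 mod 256 = 128; odd-index sum = 327 mod 256 = 71 → 80 47.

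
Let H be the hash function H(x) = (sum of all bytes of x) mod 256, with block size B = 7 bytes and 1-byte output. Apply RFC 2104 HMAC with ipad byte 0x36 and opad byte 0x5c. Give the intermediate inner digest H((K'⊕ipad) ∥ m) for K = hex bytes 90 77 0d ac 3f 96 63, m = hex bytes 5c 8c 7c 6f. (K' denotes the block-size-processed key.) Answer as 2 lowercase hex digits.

8d

Key hex bytes 90 77 0d ac 3f 96 63 is exactly B = 7 bytes: K' = 90 77 0d ac 3f 96 63.
K' ⊕ ipad = a6 41 3b 9a 09 a0 55.
Inner input = a6 41 3b 9a 09 a0 55 ∥ 5c 8c 7c 6f.
Inner hash: sum = 166+65+59+154+9+160+85+92+140+124+111 = 1165; mod 256 = 141 → 8d.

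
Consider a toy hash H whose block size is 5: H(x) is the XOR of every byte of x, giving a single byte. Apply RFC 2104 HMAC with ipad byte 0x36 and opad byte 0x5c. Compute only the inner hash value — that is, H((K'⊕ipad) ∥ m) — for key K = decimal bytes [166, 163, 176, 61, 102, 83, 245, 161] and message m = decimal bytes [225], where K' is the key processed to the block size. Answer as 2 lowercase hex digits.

Key decimal bytes [166, 163, 176, 61, 102, 83, 245, 161] = a6 a3 b0 3d 66 53 f5 a1 is 8 bytes > B = 5, so hash it first: H(key) = e9, then zero-pad to 5 bytes: K' = e9 00 00 00 00.
K' ⊕ ipad = df 36 36 36 36.
Inner input = df 36 36 36 36 ∥ e1.
Inner hash: XOR df⊕36⊕36⊕36⊕36⊕e1 = 3e.

3e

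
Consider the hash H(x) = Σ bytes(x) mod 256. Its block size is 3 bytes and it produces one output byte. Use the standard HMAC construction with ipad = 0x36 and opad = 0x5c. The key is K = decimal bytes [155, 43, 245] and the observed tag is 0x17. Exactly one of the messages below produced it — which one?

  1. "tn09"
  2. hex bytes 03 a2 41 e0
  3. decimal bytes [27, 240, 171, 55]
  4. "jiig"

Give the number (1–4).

4

Key decimal bytes [155, 43, 245] = 9b 2b f5 is exactly B = 3 bytes: K' = 9b 2b f5.
K' ⊕ ipad = ad 1d c3; K' ⊕ opad = c7 77 a9.
m1: inner = H(ad 1d c3 74 6e 30 39) = d8; tag = H(c7 77 a9 d8) = bf
m2: inner = H(ad 1d c3 03 a2 41 e0) = 53; tag = H(c7 77 a9 53) = 3a
m3: inner = H(ad 1d c3 1b f0 ab 37) = 7a; tag = H(c7 77 a9 7a) = 61
m4: inner = H(ad 1d c3 6a 69 69 67) = 30; tag = H(c7 77 a9 30) = 17 ← matches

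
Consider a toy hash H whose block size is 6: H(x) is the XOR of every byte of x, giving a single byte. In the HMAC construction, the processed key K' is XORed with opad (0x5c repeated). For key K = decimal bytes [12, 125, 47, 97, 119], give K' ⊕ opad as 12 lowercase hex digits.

Key decimal bytes [12, 125, 47, 97, 119] = 0c 7d 2f 61 77 is 5 bytes ≤ B = 6; zero-pad to 6 bytes: K' = 0c 7d 2f 61 77 00.
XOR each byte with 0x5c: 0c⊕5c=50, 7d⊕5c=21, 2f⊕5c=73, 61⊕5c=3d, 77⊕5c=2b, 00⊕5c=5c.

5021733d2b5c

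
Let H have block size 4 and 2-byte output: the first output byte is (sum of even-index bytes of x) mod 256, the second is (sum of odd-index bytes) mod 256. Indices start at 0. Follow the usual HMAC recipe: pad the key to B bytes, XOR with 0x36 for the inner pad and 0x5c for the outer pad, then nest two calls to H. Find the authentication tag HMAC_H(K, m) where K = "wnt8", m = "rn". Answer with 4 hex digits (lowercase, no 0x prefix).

Key "wnt8" = 77 6e 74 38 is exactly B = 4 bytes: K' = 77 6e 74 38.
K' ⊕ ipad = 41 58 42 0e.  K' ⊕ opad = 2b 32 28 64.
Inner input = (K'⊕ipad) ∥ m = 41 58 42 0e ∥ 72 6e.
Inner hash: even-index sum = 245 mod 256 = 245; odd-index sum = 212 mod 256 = 212 → f5 d4.
Outer input = (K'⊕opad) ∥ inner = 2b 32 28 64 ∥ f5 d4.
Outer hash (tag): even-index sum = 328 mod 256 = 72; odd-index sum = 362 mod 256 = 106 → 48 6a.

486a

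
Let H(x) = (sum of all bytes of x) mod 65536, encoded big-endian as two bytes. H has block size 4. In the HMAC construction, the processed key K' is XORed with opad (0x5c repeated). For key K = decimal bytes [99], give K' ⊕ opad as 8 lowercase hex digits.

Key decimal bytes [99] = 63 is 1 byte ≤ B = 4; zero-pad to 4 bytes: K' = 63 00 00 00.
XOR each byte with 0x5c: 63⊕5c=3f, 00⊕5c=5c, 00⊕5c=5c, 00⊕5c=5c.

3f5c5c5c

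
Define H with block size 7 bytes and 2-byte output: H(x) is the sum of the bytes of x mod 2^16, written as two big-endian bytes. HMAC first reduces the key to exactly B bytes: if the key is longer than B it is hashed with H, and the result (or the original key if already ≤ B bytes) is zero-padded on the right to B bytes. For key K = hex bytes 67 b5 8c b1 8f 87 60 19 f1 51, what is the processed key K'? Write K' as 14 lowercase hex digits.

052a0000000000

|K| = 10 > B = 7, so first hash the key.
H(K): sum = 103+181+140+177+143+135+96+25+241+81 = 1322 → 05 2a.
Zero-pad H(K) = 05 2a to 7 bytes: K' = 05 2a 00 00 00 00 00.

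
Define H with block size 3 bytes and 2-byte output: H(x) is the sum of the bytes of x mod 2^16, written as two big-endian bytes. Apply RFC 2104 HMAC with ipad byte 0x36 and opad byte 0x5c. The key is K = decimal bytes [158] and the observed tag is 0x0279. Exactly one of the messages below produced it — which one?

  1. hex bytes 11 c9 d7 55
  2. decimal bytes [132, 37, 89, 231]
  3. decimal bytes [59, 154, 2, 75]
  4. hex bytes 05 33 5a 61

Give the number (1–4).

Key decimal bytes [158] = 9e is 1 byte ≤ B = 3; zero-pad to 3 bytes: K' = 9e 00 00.
K' ⊕ ipad = a8 36 36; K' ⊕ opad = c2 5c 5c.
m1: inner = H(a8 36 36 11 c9 d7 55) = 03 1a; tag = H(c2 5c 5c 03 1a) = 0197
m2: inner = H(a8 36 36 84 25 59 e7) = 02 fd; tag = H(c2 5c 5c 02 fd) = 0279 ← matches
m3: inner = H(a8 36 36 3b 9a 02 4b) = 02 36; tag = H(c2 5c 5c 02 36) = 01b2
m4: inner = H(a8 36 36 05 33 5a 61) = 02 07; tag = H(c2 5c 5c 02 07) = 0183

2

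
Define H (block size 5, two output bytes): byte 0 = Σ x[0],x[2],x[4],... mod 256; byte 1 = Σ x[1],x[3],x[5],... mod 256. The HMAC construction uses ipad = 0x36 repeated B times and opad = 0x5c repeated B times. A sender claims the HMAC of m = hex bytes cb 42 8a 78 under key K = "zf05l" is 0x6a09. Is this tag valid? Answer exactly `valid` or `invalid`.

Key "zf05l" = 7a 66 30 35 6c is exactly B = 5 bytes: K' = 7a 66 30 35 6c.
K' ⊕ ipad = 4c 50 06 03 5a; K' ⊕ opad = 26 3a 6c 69 30.
Inner hash: even-index sum = 358 mod 256 = 102; odd-index sum = 424 mod 256 = 168 → 66 a8.
Outer hash (recomputed tag): even-index sum = 362 mod 256 = 106; odd-index sum = 265 mod 256 = 9 → 6a 09.
Recomputed tag = 6a09; claimed = 6a09 → match.

valid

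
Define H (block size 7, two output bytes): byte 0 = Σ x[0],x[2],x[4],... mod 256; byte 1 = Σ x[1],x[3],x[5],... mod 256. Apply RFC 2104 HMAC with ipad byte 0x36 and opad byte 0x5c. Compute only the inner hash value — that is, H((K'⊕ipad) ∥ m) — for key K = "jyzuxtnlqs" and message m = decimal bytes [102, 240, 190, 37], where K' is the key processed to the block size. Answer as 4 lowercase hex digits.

Key "jyzuxtnlqs" = 6a 79 7a 75 78 74 6e 6c 71 73 is 10 bytes > B = 7, so hash it first: H(key) = 3b 41, then zero-pad to 7 bytes: K' = 3b 41 00 00 00 00 00.
K' ⊕ ipad = 0d 77 36 36 36 36 36.
Inner input = 0d 77 36 36 36 36 36 ∥ 66 f0 be 25.
Inner hash: even-index sum = 452 mod 256 = 196; odd-index sum = 519 mod 256 = 7 → c4 07.

c407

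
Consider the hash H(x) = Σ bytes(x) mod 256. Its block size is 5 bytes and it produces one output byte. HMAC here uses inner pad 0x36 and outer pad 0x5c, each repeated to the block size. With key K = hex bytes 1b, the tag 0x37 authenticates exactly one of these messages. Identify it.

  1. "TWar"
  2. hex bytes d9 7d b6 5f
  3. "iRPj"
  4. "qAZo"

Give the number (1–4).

Key hex bytes 1b is 1 byte ≤ B = 5; zero-pad to 5 bytes: K' = 1b 00 00 00 00.
K' ⊕ ipad = 2d 36 36 36 36; K' ⊕ opad = 47 5c 5c 5c 5c.
m1: inner = H(2d 36 36 36 36 54 57 61 72) = 83; tag = H(47 5c 5c 5c 5c 83) = 3a
m2: inner = H(2d 36 36 36 36 d9 7d b6 5f) = 70; tag = H(47 5c 5c 5c 5c 70) = 27
m3: inner = H(2d 36 36 36 36 69 52 50 6a) = 7a; tag = H(47 5c 5c 5c 5c 7a) = 31
m4: inner = H(2d 36 36 36 36 71 41 5a 6f) = 80; tag = H(47 5c 5c 5c 5c 80) = 37 ← matches

4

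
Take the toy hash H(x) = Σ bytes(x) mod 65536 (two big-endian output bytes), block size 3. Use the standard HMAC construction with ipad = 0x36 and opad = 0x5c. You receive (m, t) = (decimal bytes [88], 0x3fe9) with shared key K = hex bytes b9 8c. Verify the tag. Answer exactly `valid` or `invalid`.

Key hex bytes b9 8c is 2 bytes ≤ B = 3; zero-pad to 3 bytes: K' = b9 8c 00.
K' ⊕ ipad = 8f ba 36; K' ⊕ opad = e5 d0 5c.
Inner hash: sum = 143+186+54+88 = 471 → 01 d7.
Outer hash (recomputed tag): sum = 229+208+92+1+215 = 745 → 02 e9.
Recomputed tag = 02e9; claimed = 3fe9 → mismatch.

invalid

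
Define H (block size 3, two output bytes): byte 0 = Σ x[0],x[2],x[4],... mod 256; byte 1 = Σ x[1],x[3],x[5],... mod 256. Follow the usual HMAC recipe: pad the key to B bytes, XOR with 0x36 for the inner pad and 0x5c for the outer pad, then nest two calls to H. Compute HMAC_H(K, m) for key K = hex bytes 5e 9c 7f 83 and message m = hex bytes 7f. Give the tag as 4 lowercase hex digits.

Key hex bytes 5e 9c 7f 83 is 4 bytes > B = 3, so hash it first: H(key) = dd 1f, then zero-pad to 3 bytes: K' = dd 1f 00.
K' ⊕ ipad = eb 29 36.  K' ⊕ opad = 81 43 5c.
Inner input = (K'⊕ipad) ∥ m = eb 29 36 ∥ 7f.
Inner hash: even-index sum = 289 mod 256 = 33; odd-index sum = 168 mod 256 = 168 → 21 a8.
Outer input = (K'⊕opad) ∥ inner = 81 43 5c ∥ 21 a8.
Outer hash (tag): even-index sum = 389 mod 256 = 133; odd-index sum = 100 mod 256 = 100 → 85 64.

8564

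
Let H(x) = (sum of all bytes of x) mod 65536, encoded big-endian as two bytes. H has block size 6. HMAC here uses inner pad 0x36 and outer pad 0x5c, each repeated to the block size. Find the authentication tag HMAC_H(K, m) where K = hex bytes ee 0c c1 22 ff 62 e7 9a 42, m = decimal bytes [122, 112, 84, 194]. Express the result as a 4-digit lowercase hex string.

Key hex bytes ee 0c c1 22 ff 62 e7 9a 42 is 9 bytes > B = 6, so hash it first: H(key) = 05 01, then zero-pad to 6 bytes: K' = 05 01 00 00 00 00.
K' ⊕ ipad = 33 37 36 36 36 36.  K' ⊕ opad = 59 5d 5c 5c 5c 5c.
Inner input = (K'⊕ipad) ∥ m = 33 37 36 36 36 36 ∥ 7a 70 54 c2.
Inner hash: sum = 51+55+54+54+54+54+122+112+84+194 = 834 → 03 42.
Outer input = (K'⊕opad) ∥ inner = 59 5d 5c 5c 5c 5c ∥ 03 42.
Outer hash (tag): sum = 89+93+92+92+92+92+3+66 = 619 → 02 6b.

026b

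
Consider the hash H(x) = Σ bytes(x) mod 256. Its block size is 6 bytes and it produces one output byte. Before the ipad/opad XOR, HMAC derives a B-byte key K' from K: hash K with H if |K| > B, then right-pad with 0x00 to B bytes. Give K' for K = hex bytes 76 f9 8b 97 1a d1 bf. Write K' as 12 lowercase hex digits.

|K| = 7 > B = 6, so first hash the key.
H(K): sum = 118+249+139+151+26+209+191 = 1083; mod 256 = 59 → 3b.
Zero-pad H(K) = 3b to 6 bytes: K' = 3b 00 00 00 00 00.

3b0000000000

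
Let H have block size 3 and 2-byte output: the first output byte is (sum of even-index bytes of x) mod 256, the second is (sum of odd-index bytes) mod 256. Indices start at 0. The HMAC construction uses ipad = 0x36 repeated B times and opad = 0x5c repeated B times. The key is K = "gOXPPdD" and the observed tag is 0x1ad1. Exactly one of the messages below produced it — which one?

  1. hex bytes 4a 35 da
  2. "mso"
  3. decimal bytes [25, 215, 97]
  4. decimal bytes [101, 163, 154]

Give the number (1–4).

3

Key "gOXPPdD" = 67 4f 58 50 50 64 44 is 7 bytes > B = 3, so hash it first: H(key) = 53 03, then zero-pad to 3 bytes: K' = 53 03 00.
K' ⊕ ipad = 65 35 36; K' ⊕ opad = 0f 5f 5c.
m1: inner = H(65 35 36 4a 35 da) = d0 59; tag = H(0f 5f 5c d0 59) = c42f
m2: inner = H(65 35 36 6d 73 6f) = 0e 11; tag = H(0f 5f 5c 0e 11) = 7c6d
m3: inner = H(65 35 36 19 d7 61) = 72 af; tag = H(0f 5f 5c 72 af) = 1ad1 ← matches
m4: inner = H(65 35 36 65 a3 9a) = 3e 34; tag = H(0f 5f 5c 3e 34) = 9f9d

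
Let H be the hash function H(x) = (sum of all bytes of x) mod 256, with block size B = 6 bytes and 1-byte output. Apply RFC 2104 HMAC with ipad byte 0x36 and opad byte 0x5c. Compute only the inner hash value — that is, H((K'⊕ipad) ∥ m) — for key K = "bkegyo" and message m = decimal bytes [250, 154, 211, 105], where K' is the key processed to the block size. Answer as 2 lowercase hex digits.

Key "bkegyo" = 62 6b 65 67 79 6f is exactly B = 6 bytes: K' = 62 6b 65 67 79 6f.
K' ⊕ ipad = 54 5d 53 51 4f 59.
Inner input = 54 5d 53 51 4f 59 ∥ fa 9a d3 69.
Inner hash: sum = 84+93+83+81+79+89+250+154+211+105 = 1229; mod 256 = 205 → cd.

cd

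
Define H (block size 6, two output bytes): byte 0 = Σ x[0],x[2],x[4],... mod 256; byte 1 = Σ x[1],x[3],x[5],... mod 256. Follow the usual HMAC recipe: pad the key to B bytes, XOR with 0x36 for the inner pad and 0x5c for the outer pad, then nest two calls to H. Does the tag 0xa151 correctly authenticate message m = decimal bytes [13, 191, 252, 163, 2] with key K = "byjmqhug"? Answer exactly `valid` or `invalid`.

Key "byjmqhug" = 62 79 6a 6d 71 68 75 67 is 8 bytes > B = 6, so hash it first: H(key) = b2 b5, then zero-pad to 6 bytes: K' = b2 b5 00 00 00 00.
K' ⊕ ipad = 84 83 36 36 36 36; K' ⊕ opad = ee e9 5c 5c 5c 5c.
Inner hash: even-index sum = 507 mod 256 = 251; odd-index sum = 593 mod 256 = 81 → fb 51.
Outer hash (recomputed tag): even-index sum = 673 mod 256 = 161; odd-index sum = 498 mod 256 = 242 → a1 f2.
Recomputed tag = a1f2; claimed = a151 → mismatch.

invalid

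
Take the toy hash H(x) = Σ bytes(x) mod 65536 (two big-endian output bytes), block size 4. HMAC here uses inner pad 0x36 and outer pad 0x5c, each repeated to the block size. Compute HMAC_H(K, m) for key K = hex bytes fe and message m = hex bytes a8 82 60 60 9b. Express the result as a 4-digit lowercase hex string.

02a8

Key hex bytes fe is 1 byte ≤ B = 4; zero-pad to 4 bytes: K' = fe 00 00 00.
K' ⊕ ipad = c8 36 36 36.  K' ⊕ opad = a2 5c 5c 5c.
Inner input = (K'⊕ipad) ∥ m = c8 36 36 36 ∥ a8 82 60 60 9b.
Inner hash: sum = 200+54+54+54+168+130+96+96+155 = 1007 → 03 ef.
Outer input = (K'⊕opad) ∥ inner = a2 5c 5c 5c ∥ 03 ef.
Outer hash (tag): sum = 162+92+92+92+3+239 = 680 → 02 a8.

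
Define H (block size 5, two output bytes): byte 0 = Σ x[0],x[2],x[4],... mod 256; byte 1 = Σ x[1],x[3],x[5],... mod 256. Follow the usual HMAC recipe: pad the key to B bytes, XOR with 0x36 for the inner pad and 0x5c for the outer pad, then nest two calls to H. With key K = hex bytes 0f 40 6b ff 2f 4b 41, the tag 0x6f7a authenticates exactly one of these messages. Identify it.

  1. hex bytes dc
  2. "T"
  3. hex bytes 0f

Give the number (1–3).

3

Key hex bytes 0f 40 6b ff 2f 4b 41 is 7 bytes > B = 5, so hash it first: H(key) = ea 8a, then zero-pad to 5 bytes: K' = ea 8a 00 00 00.
K' ⊕ ipad = dc bc 36 36 36; K' ⊕ opad = b6 d6 5c 5c 5c.
m1: inner = H(dc bc 36 36 36 dc) = 48 ce; tag = H(b6 d6 5c 5c 5c 48 ce) = 3c7a
m2: inner = H(dc bc 36 36 36 54) = 48 46; tag = H(b6 d6 5c 5c 5c 48 46) = b47a
m3: inner = H(dc bc 36 36 36 0f) = 48 01; tag = H(b6 d6 5c 5c 5c 48 01) = 6f7a ← matches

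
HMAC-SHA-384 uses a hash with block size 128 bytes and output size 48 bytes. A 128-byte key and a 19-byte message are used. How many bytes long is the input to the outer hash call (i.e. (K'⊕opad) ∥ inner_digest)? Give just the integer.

Key is 128 ≤ 128 bytes, zero-padded: |K'| = 128.
Outer input = (K'⊕opad) ∥ H(inner) → 128 + 48 = 176 bytes.

176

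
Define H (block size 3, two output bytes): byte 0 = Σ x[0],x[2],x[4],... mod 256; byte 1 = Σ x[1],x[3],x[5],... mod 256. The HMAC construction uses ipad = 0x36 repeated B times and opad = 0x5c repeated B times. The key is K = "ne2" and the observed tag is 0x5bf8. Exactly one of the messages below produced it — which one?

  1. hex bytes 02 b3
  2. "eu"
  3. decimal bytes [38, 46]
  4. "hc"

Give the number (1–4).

Key "ne2" = 6e 65 32 is exactly B = 3 bytes: K' = 6e 65 32.
K' ⊕ ipad = 58 53 04; K' ⊕ opad = 32 39 6e.
m1: inner = H(58 53 04 02 b3) = 0f 55; tag = H(32 39 6e 0f 55) = f548
m2: inner = H(58 53 04 65 75) = d1 b8; tag = H(32 39 6e d1 b8) = 580a
m3: inner = H(58 53 04 26 2e) = 8a 79; tag = H(32 39 6e 8a 79) = 19c3
m4: inner = H(58 53 04 68 63) = bf bb; tag = H(32 39 6e bf bb) = 5bf8 ← matches

4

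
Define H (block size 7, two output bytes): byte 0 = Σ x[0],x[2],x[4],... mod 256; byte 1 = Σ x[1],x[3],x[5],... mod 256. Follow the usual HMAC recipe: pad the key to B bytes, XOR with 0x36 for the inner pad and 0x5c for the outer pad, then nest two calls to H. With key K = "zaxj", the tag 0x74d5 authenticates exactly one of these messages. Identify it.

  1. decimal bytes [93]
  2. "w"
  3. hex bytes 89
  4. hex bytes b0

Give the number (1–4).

Key "zaxj" = 7a 61 78 6a is 4 bytes ≤ B = 7; zero-pad to 7 bytes: K' = 7a 61 78 6a 00 00 00.
K' ⊕ ipad = 4c 57 4e 5c 36 36 36; K' ⊕ opad = 26 3d 24 36 5c 5c 5c.
m1: inner = H(4c 57 4e 5c 36 36 36 5d) = 06 46; tag = H(26 3d 24 36 5c 5c 5c 06 46) = 48d5
m2: inner = H(4c 57 4e 5c 36 36 36 77) = 06 60; tag = H(26 3d 24 36 5c 5c 5c 06 60) = 62d5
m3: inner = H(4c 57 4e 5c 36 36 36 89) = 06 72; tag = H(26 3d 24 36 5c 5c 5c 06 72) = 74d5 ← matches
m4: inner = H(4c 57 4e 5c 36 36 36 b0) = 06 99; tag = H(26 3d 24 36 5c 5c 5c 06 99) = 9bd5

3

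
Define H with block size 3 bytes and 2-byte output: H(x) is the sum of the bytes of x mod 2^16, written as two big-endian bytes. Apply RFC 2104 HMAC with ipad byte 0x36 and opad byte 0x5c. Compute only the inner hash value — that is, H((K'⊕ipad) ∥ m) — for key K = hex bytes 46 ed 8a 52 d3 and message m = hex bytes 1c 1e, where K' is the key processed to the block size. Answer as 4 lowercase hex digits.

0178

Key hex bytes 46 ed 8a 52 d3 is 5 bytes > B = 3, so hash it first: H(key) = 02 e2, then zero-pad to 3 bytes: K' = 02 e2 00.
K' ⊕ ipad = 34 d4 36.
Inner input = 34 d4 36 ∥ 1c 1e.
Inner hash: sum = 52+212+54+28+30 = 376 → 01 78.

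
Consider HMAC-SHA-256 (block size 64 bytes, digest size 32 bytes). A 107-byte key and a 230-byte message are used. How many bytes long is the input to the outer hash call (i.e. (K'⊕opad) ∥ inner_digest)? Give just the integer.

96

Key is 107 > 64 bytes, so it is hashed to 32 bytes then zero-padded to 64: |K'| = 64.
Outer input = (K'⊕opad) ∥ H(inner) → 64 + 32 = 96 bytes.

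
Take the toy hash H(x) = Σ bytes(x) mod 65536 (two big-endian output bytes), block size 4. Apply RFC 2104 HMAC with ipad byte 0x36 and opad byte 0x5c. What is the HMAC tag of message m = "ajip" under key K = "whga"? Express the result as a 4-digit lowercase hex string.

01c4

Key "whga" = 77 68 67 61 is exactly B = 4 bytes: K' = 77 68 67 61.
K' ⊕ ipad = 41 5e 51 57.  K' ⊕ opad = 2b 34 3b 3d.
Inner input = (K'⊕ipad) ∥ m = 41 5e 51 57 ∥ 61 6a 69 70.
Inner hash: sum = 65+94+81+87+97+106+105+112 = 747 → 02 eb.
Outer input = (K'⊕opad) ∥ inner = 2b 34 3b 3d ∥ 02 eb.
Outer hash (tag): sum = 43+52+59+61+2+235 = 452 → 01 c4.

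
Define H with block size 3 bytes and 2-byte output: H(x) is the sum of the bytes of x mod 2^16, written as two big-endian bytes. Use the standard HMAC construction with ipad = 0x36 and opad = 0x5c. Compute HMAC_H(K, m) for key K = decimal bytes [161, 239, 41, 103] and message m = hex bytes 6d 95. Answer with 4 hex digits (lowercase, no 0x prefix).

Key decimal bytes [161, 239, 41, 103] = a1 ef 29 67 is 4 bytes > B = 3, so hash it first: H(key) = 02 20, then zero-pad to 3 bytes: K' = 02 20 00.
K' ⊕ ipad = 34 16 36.  K' ⊕ opad = 5e 7c 5c.
Inner input = (K'⊕ipad) ∥ m = 34 16 36 ∥ 6d 95.
Inner hash: sum = 52+22+54+109+149 = 386 → 01 82.
Outer input = (K'⊕opad) ∥ inner = 5e 7c 5c ∥ 01 82.
Outer hash (tag): sum = 94+124+92+1+130 = 441 → 01 b9.

01b9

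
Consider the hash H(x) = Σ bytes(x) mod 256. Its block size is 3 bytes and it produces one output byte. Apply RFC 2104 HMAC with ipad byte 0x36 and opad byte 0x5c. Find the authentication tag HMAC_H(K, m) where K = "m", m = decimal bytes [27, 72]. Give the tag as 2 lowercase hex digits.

Key "m" = 6d is 1 byte ≤ B = 3; zero-pad to 3 bytes: K' = 6d 00 00.
K' ⊕ ipad = 5b 36 36.  K' ⊕ opad = 31 5c 5c.
Inner input = (K'⊕ipad) ∥ m = 5b 36 36 ∥ 1b 48.
Inner hash: sum = 91+54+54+27+72 = 298; mod 256 = 42 → 2a.
Outer input = (K'⊕opad) ∥ inner = 31 5c 5c ∥ 2a.
Outer hash (tag): sum = 49+92+92+42 = 275; mod 256 = 19 → 13.

13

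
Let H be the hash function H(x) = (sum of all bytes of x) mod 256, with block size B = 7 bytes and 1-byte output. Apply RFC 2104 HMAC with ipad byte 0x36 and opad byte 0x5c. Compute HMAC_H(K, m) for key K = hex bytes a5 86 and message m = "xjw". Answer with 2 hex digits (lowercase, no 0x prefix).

49

Key hex bytes a5 86 is 2 bytes ≤ B = 7; zero-pad to 7 bytes: K' = a5 86 00 00 00 00 00.
K' ⊕ ipad = 93 b0 36 36 36 36 36.  K' ⊕ opad = f9 da 5c 5c 5c 5c 5c.
Inner input = (K'⊕ipad) ∥ m = 93 b0 36 36 36 36 36 ∥ 78 6a 77.
Inner hash: sum = 147+176+54+54+54+54+54+120+106+119 = 938; mod 256 = 170 → aa.
Outer input = (K'⊕opad) ∥ inner = f9 da 5c 5c 5c 5c 5c ∥ aa.
Outer hash (tag): sum = 249+218+92+92+92+92+92+170 = 1097; mod 256 = 73 → 49.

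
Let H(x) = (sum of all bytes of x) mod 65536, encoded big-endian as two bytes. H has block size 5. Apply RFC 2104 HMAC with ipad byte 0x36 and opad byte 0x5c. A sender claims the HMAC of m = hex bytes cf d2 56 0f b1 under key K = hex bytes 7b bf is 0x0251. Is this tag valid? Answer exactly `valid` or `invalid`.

Key hex bytes 7b bf is 2 bytes ≤ B = 5; zero-pad to 5 bytes: K' = 7b bf 00 00 00.
K' ⊕ ipad = 4d 89 36 36 36; K' ⊕ opad = 27 e3 5c 5c 5c.
Inner hash: sum = 77+137+54+54+54+207+210+86+15+177 = 1071 → 04 2f.
Outer hash (recomputed tag): sum = 39+227+92+92+92+4+47 = 593 → 02 51.
Recomputed tag = 0251; claimed = 0251 → match.

valid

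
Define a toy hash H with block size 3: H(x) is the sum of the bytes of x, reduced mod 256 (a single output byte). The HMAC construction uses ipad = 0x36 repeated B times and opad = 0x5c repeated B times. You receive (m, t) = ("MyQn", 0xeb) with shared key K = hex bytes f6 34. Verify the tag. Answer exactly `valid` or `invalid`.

Key hex bytes f6 34 is 2 bytes ≤ B = 3; zero-pad to 3 bytes: K' = f6 34 00.
K' ⊕ ipad = c0 02 36; K' ⊕ opad = aa 68 5c.
Inner hash: sum = 192+2+54+77+121+81+110 = 637; mod 256 = 125 → 7d.
Outer hash (recomputed tag): sum = 170+104+92+125 = 491; mod 256 = 235 → eb.
Recomputed tag = eb; claimed = eb → match.

valid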